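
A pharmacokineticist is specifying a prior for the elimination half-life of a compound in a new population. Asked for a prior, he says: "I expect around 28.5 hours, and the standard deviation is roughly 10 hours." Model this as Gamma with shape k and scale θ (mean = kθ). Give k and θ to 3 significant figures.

For Gamma(k, scale θ): mean = kθ, variance = kθ², so CV = 1/√k.
CV = SD/mean = 10/28.5 = 0.3509, hence k = 1/CV² = 8.12.
Then θ = mean/k = 28.5/8.12 = 3.51.

k ≈ 8.12, θ ≈ 3.51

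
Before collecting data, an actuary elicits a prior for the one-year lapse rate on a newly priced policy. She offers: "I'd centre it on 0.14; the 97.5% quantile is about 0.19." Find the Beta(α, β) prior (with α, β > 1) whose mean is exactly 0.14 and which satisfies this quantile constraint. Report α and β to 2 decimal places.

With mean 0.14 fixed, write α = 0.14s, β = 0.86s where s = α+β.
Need P(θ < 0.19) = 0.975 under Beta(0.14s, 0.86s). Normal approximation: (q−m)/√(m(1−m)/s) ≈ z_{0.975} = 1.96, so s ≈ 0.14·0.86·(1.96)²/(0.19−0.14)² = 185.0.
At s = 185.0: P(θ<0.19) ≈ 0.968. Adjusting to match 0.975 gives s ≈ 209.46.
So α = 0.14·209.46 ≈ 29.32, β = 0.86·209.46 ≈ 180.13.

α ≈ 29.32, β ≈ 180.13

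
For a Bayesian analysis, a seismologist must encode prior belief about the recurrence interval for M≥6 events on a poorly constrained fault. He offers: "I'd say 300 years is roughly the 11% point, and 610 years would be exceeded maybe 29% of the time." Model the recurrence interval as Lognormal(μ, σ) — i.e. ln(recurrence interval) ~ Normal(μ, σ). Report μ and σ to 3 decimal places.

If T ~ Lognormal(μ,σ) then ln T ~ Normal(μ,σ), so the p-quantile of ln T is μ + z_p·σ.
ln(300) = 5.704 and ln(610) = 6.413; z_{0.11} = -1.227, z_{0.71} = 0.5534.
σ = (6.413 − 5.704)/(0.5534 − (-1.227)) = 0.399.
μ = 5.704 − (-1.227)·0.399 = 6.193.

μ ≈ 6.193, σ ≈ 0.399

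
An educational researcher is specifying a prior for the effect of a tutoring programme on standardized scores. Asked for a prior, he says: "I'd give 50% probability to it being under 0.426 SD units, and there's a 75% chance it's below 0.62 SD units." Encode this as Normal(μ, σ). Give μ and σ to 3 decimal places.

For Normal(μ,σ), the p-quantile is μ + z_p·σ. Here z_{0.5} = 0, z_{0.75} = 0.6745.
So 0.426 = μ + 0σ and 0.62 = μ + 0.6745σ.
Subtracting: σ = (0.62 − 0.426)/(0.6745 − (0)) = 0.288.
Then μ = 0.426 − (0)·0.288 = 0.426.

μ = 0.426, σ = 0.288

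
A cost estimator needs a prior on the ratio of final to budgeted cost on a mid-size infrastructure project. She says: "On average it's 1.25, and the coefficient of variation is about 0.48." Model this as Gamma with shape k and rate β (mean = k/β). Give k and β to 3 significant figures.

k ≈ 4.34, β ≈ 3.47

For Gamma(k, rate β): mean = k/β, variance = k/β², so CV = 1/√k.
CV = 0.48, hence k = 1/CV² = 4.34.
Then β = k/mean = 4.34/1.25 = 3.47.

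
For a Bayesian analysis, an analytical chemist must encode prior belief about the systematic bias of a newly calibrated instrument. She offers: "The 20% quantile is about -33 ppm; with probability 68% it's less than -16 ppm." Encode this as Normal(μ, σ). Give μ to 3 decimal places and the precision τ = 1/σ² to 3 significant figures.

For Normal(μ,σ), the p-quantile is μ + z_p·σ. Here z_{0.2} = -0.8416, z_{0.68} = 0.4677.
So -33 = μ − 0.8416σ and -16 = μ + 0.4677σ.
Subtracting: σ = (-16 − -33)/(0.4677 − (-0.8416)) = 12.984.
Then μ = -33 − (-0.8416)·12.984 = -22.073.
Precision τ = 1/σ² = 1/12.98² = 0.00593.

μ = -22.073, τ = 0.00593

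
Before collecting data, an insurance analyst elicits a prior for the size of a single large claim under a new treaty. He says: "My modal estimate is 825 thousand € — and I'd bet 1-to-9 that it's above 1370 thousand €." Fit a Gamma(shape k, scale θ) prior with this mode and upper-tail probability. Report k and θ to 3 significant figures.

Gamma(k,θ) with k>1 has mode (k−1)θ, so θ = 825/(k−1).
Need P(X < 1370) = 0.9 with θ tied to k this way. Start at k = 2, θ = 825: P(X<1370) ≈ 0.494.
Too low — raise k to concentrate. Iterating converges to k ≈ 8.34.
Then θ = 825/(8.34−1) ≈ 112.

k ≈ 8.34, θ ≈ 112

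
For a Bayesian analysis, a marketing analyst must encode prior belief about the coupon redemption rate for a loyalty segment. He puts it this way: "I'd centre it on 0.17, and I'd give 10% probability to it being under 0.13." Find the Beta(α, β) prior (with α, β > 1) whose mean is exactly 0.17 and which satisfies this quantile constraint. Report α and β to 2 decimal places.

α ≈ 23.17, β ≈ 113.12

With mean 0.17 fixed, write α = 0.17s, β = 0.83s where s = α+β.
Need P(θ < 0.13) = 0.1 under Beta(0.17s, 0.83s). Normal approximation: (q−m)/√(m(1−m)/s) ≈ z_{0.1} = -1.28, so s ≈ 0.17·0.83·(-1.28)²/(0.13−0.17)² = 144.8.
At s = 144.8: P(θ<0.13) ≈ 0.093. Adjusting to match 0.1 gives s ≈ 136.29.
So α = 0.17·136.29 ≈ 23.17, β = 0.83·136.29 ≈ 113.12.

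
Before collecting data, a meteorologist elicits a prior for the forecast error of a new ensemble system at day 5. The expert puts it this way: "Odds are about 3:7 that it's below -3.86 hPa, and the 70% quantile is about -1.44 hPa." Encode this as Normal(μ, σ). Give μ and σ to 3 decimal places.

The p-quantile of Normal(μ,σ) is μ + z_p·σ, with z_{0.3} = -0.5244 and z_{0.7} = 0.5244.
Eliminate σ: μ = (z₂·x₁ − z₁·x₂)/(z₂ − z₁) = (0.5244·-3.86 − (-0.5244)·-1.44)/1.049 = -2.650.
Then σ = (x₂ − x₁)/(z₂ − z₁) = (-1.44 − -3.86)/1.049 = 2.307.

μ = -2.650, σ = 2.307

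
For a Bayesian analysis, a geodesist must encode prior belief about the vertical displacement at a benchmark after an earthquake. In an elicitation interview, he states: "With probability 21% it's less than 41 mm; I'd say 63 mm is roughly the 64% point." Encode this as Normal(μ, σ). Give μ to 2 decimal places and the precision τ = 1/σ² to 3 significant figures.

The p-quantile of Normal(μ,σ) is μ + z_p·σ, with z_{0.21} = -0.8064 and z_{0.64} = 0.3585.
Eliminate σ: μ = (z₂·x₁ − z₁·x₂)/(z₂ − z₁) = (0.3585·41 − (-0.8064)·63)/1.165 = 56.23.
Then σ = (x₂ − x₁)/(z₂ − z₁) = (63 − 41)/1.165 = 18.89.
Precision τ = 1/σ² = 1/18.89² = 0.0028.

μ = 56.23, τ = 0.0028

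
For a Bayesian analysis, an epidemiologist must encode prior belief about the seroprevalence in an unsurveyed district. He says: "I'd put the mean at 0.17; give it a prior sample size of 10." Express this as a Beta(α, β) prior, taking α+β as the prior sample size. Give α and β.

Under the effective-sample-size interpretation, Beta(α, β) has prior mean α/(α+β) and prior sample size α+β.
So α+β = 10 and α/(α+β) = 0.17, giving α = 0.17·10 = 1.7 and β = 10 − 1.7 = 8.3.

α = 1.7, β = 8.3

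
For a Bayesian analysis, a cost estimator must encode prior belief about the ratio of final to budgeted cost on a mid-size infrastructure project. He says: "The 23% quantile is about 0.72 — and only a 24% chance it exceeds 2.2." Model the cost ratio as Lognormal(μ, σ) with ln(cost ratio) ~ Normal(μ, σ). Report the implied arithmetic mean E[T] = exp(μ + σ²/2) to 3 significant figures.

If T ~ Lognormal(μ,σ) then ln T ~ Normal(μ,σ), so the p-quantile of ln T is μ + z_p·σ.
ln(0.72) = -0.3285 and ln(2.2) = 0.7885; z_{0.23} = -0.7388, z_{0.76} = 0.7063.
σ = (0.7885 − -0.3285)/(0.7063 − (-0.7388)) = 0.773.
μ = -0.3285 − (-0.7388)·0.773 = 0.243.
E[T] = exp(μ + σ²/2) = exp(0.243 + 0.2987) = 1.72.

E[T] ≈ 1.72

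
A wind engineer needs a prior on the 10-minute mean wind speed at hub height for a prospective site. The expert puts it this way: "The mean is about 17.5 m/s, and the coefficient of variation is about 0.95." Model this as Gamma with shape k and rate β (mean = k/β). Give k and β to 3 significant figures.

k ≈ 1.11, β ≈ 0.0633

For Gamma(k, rate β): mean = k/β, variance = k/β², so CV = 1/√k.
CV = 0.95, hence k = 1/CV² = 1.11.
Then β = k/mean = 1.11/17.5 = 0.0633.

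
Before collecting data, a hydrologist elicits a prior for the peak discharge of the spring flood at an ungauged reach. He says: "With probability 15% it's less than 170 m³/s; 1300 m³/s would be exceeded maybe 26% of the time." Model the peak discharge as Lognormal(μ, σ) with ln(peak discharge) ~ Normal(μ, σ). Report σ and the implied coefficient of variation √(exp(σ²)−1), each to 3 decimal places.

If T ~ Lognormal(μ,σ) then ln T ~ Normal(μ,σ), so the p-quantile of ln T is μ + z_p·σ.
ln(170) = 5.136 and ln(1300) = 7.17; z_{0.15} = -1.036, z_{0.74} = 0.6433.
σ = (7.17 − 5.136)/(0.6433 − (-1.036)) = 1.211.
μ = 5.136 − (-1.036)·1.211 = 6.391.
CV = √(exp(σ²)−1) = √(exp(1.4667)−1) = 1.826.

σ ≈ 1.211, CV ≈ 1.826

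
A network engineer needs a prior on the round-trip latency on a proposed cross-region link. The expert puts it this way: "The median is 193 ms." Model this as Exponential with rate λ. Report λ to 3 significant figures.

Exponential median = ln 2 / λ, so λ = ln 2 / 193.0 = 0.00359.

λ ≈ 0.00359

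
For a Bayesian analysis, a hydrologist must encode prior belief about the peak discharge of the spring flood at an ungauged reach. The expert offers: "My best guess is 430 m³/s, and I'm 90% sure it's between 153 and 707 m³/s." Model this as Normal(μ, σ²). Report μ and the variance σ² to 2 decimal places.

A symmetric 90% interval runs μ ± z·σ with z = 1.645.
Half-width = 277, so σ = 277/1.645 = 168.404 and σ² = 28359.92.
μ is the stated best guess, 430.00.

μ = 430.00, σ² = 28359.92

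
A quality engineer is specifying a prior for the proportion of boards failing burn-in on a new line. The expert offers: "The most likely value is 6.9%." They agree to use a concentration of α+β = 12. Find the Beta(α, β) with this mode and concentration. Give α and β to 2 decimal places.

For α,β > 1 the Beta mode is (α−1)/(α+β−2). With α+β = 12, the mode is (α−1)/10.
Set (α−1)/10 = 0.069 → α = 1 + 0.069·10 = 1.69.
β = 12 − α = 10.31.

α = 1.69, β = 10.31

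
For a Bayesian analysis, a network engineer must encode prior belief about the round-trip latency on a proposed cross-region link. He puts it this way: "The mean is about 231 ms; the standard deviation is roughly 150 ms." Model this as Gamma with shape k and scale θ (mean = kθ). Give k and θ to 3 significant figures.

For Gamma(k, scale θ): mean = kθ, variance = kθ², so CV = 1/√k.
CV = SD/mean = 150/231 = 0.6494, hence k = 1/CV² = 2.37.
Then θ = mean/k = 231/2.37 = 97.4.

k ≈ 2.37, θ ≈ 97.4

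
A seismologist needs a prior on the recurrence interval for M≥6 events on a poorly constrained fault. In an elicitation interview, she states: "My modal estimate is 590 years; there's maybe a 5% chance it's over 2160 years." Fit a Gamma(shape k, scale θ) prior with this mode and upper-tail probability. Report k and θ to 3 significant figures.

k ≈ 2.52, θ ≈ 388

Gamma(k,θ) with k>1 has mode (k−1)θ, so θ = 590/(k−1).
Need P(X < 2160) = 0.95 with θ tied to k this way. Start at k = 2, θ = 590: P(X<2160) ≈ 0.880.
Too low — raise k to concentrate. Iterating converges to k ≈ 2.52.
Then θ = 590/(2.52−1) ≈ 388.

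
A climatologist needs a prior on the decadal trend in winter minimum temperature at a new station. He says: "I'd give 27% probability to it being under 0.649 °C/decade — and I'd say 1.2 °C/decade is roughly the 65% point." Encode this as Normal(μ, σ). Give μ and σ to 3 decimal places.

The p-quantile of Normal(μ,σ) is μ + z_p·σ, with z_{0.27} = -0.6128 and z_{0.65} = 0.3853.
Eliminate σ: μ = (z₂·x₁ − z₁·x₂)/(z₂ − z₁) = (0.3853·0.649 − (-0.6128)·1.2)/0.9981 = 0.987.
Then σ = (x₂ − x₁)/(z₂ − z₁) = (1.2 − 0.649)/0.9981 = 0.552.

μ = 0.987, σ = 0.552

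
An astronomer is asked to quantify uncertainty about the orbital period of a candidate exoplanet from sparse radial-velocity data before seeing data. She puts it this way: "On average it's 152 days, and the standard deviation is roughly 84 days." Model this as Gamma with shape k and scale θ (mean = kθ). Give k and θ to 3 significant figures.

For Gamma(k, scale θ): mean = kθ, variance = kθ², so CV = 1/√k.
CV = SD/mean = 84/152 = 0.5526, hence k = 1/CV² = 3.27.
Then θ = mean/k = 152/3.27 = 46.4.

k ≈ 3.27, θ ≈ 46.4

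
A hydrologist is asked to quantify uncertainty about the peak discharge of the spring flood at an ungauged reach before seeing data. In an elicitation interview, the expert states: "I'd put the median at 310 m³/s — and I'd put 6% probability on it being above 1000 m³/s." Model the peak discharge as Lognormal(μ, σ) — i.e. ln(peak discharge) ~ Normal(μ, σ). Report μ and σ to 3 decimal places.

μ ≈ 5.737, σ ≈ 0.753

If T ~ Lognormal(μ,σ) then ln T ~ Normal(μ,σ), so the p-quantile of ln T is μ + z_p·σ.
ln(310) = 5.737 and ln(1000) = 6.908; z_{0.5} = 0, z_{0.94} = 1.555.
σ = (6.908 − 5.737)/(1.555 − (0)) = 0.753.
μ = 5.737 − (0)·0.753 = 5.737.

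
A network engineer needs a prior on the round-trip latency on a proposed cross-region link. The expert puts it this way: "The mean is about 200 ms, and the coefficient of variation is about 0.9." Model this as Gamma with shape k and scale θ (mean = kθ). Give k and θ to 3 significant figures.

k ≈ 1.23, θ ≈ 162

For Gamma(k, scale θ): mean = kθ, variance = kθ², so CV = 1/√k.
CV = 0.9, hence k = 1/CV² = 1.23.
Then θ = mean/k = 200/1.23 = 162.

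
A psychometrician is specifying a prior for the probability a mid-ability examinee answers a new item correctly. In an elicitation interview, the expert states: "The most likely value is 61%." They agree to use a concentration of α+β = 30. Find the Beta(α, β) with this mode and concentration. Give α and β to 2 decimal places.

α = 18.08, β = 11.92

For α,β > 1 the Beta mode is (α−1)/(α+β−2). With α+β = 30, the mode is (α−1)/28.
Set (α−1)/28 = 0.61 → α = 1 + 0.61·28 = 18.08.
β = 30 − α = 11.92.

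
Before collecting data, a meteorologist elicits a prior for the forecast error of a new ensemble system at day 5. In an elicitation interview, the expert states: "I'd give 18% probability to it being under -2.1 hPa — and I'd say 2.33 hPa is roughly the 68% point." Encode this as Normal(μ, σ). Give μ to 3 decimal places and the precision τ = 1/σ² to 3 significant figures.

The p-quantile of Normal(μ,σ) is μ + z_p·σ, with z_{0.18} = -0.9154 and z_{0.68} = 0.4677.
Eliminate σ: μ = (z₂·x₁ − z₁·x₂)/(z₂ − z₁) = (0.4677·-2.1 − (-0.9154)·2.33)/1.383 = 0.832.
Then σ = (x₂ − x₁)/(z₂ − z₁) = (2.33 − -2.1)/1.383 = 3.203.
Precision τ = 1/σ² = 1/3.203² = 0.0975.

μ = 0.832, τ = 0.0975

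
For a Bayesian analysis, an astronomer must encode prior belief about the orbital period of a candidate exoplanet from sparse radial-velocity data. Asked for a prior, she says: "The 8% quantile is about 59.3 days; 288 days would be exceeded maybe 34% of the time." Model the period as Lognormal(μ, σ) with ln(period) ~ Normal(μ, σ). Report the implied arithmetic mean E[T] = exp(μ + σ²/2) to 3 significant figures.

E[T] ≈ 294 days

If T ~ Lognormal(μ,σ) then ln T ~ Normal(μ,σ), so the p-quantile of ln T is μ + z_p·σ.
ln(59.3) = 4.083 and ln(288) = 5.663; z_{0.08} = -1.405, z_{0.66} = 0.4125.
σ = (5.663 − 4.083)/(0.4125 − (-1.405)) = 0.870.
μ = 4.083 − (-1.405)·0.870 = 5.304.
E[T] = exp(μ + σ²/2) = exp(5.304 + 0.3780) = 294 days.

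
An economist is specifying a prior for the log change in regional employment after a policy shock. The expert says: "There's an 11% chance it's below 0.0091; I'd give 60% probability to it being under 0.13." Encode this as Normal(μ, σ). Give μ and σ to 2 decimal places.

For Normal(μ,σ), the p-quantile is μ + z_p·σ. Here z_{0.11} = -1.227, z_{0.6} = 0.2533.
So 0.0091 = μ − 1.227σ and 0.13 = μ + 0.2533σ.
Subtracting: σ = (0.13 − 0.0091)/(0.2533 − (-1.227)) = 0.08.
Then μ = 0.0091 − (-1.227)·0.08 = 0.11.

μ = 0.11, σ = 0.08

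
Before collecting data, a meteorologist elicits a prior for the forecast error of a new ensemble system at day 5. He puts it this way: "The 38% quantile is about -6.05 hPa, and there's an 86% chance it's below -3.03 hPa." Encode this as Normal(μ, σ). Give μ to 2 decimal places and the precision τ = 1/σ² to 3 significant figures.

The p-quantile of Normal(μ,σ) is μ + z_p·σ, with z_{0.38} = -0.3055 and z_{0.86} = 1.08.
Eliminate σ: μ = (z₂·x₁ − z₁·x₂)/(z₂ − z₁) = (1.08·-6.05 − (-0.3055)·-3.03)/1.386 = -5.38.
Then σ = (x₂ − x₁)/(z₂ − z₁) = (-3.03 − -6.05)/1.386 = 2.18.
Precision τ = 1/σ² = 1/2.179² = 0.211.

μ = -5.38, τ = 0.211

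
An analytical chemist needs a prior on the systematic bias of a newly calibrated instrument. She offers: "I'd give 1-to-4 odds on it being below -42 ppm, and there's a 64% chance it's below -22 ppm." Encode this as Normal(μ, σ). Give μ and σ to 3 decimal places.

The p-quantile of Normal(μ,σ) is μ + z_p·σ, with z_{0.2} = -0.8416 and z_{0.64} = 0.3585.
Eliminate σ: μ = (z₂·x₁ − z₁·x₂)/(z₂ − z₁) = (0.3585·-42 − (-0.8416)·-22)/1.2 = -27.974.
Then σ = (x₂ − x₁)/(z₂ − z₁) = (-22 − -42)/1.2 = 16.666.

μ = -27.974, σ = 16.666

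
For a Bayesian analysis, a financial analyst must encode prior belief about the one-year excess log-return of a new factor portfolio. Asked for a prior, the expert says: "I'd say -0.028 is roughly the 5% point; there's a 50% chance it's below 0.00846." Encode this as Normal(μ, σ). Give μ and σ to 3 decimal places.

μ = 0.008, σ = 0.022

The p-quantile of Normal(μ,σ) is μ + z_p·σ, with z_{0.05} = -1.645 and z_{0.5} = 0.
Eliminate σ: μ = (z₂·x₁ − z₁·x₂)/(z₂ − z₁) = (0·-0.028 − (-1.645)·0.00846)/1.645 = 0.008.
Then σ = (x₂ − x₁)/(z₂ − z₁) = (0.00846 − -0.028)/1.645 = 0.022.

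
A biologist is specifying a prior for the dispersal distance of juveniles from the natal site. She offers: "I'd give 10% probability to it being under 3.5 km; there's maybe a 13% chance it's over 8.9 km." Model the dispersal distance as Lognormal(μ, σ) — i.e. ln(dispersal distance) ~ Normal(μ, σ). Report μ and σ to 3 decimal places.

If T ~ Lognormal(μ,σ) then ln T ~ Normal(μ,σ), so the p-quantile of ln T is μ + z_p·σ.
ln(3.5) = 1.253 and ln(8.9) = 2.186; z_{0.1} = -1.282, z_{0.87} = 1.126.
σ = (2.186 − 1.253)/(1.126 − (-1.282)) = 0.388.
μ = 1.253 − (-1.282)·0.388 = 1.749.

μ ≈ 1.749, σ ≈ 0.388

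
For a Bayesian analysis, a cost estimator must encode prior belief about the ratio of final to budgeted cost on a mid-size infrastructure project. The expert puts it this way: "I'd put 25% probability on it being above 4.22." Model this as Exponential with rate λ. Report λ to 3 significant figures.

P(T > 4.22) = e^(−λ·4.22) = 0.25, so λ = −ln(0.25)/4.22 = 0.329.

λ ≈ 0.329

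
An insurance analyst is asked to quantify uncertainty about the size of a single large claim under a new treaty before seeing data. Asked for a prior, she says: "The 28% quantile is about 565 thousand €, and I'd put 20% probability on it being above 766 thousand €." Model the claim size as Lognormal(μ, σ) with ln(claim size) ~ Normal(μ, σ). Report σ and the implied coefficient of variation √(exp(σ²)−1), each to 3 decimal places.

If T ~ Lognormal(μ,σ) then ln T ~ Normal(μ,σ), so the p-quantile of ln T is μ + z_p·σ.
ln(565) = 6.337 and ln(766) = 6.641; z_{0.28} = -0.5828, z_{0.8} = 0.8416.
σ = (6.641 − 6.337)/(0.8416 − (-0.5828)) = 0.214.
μ = 6.337 − (-0.5828)·0.214 = 6.461.
CV = √(exp(σ²)−1) = √(exp(0.0457)−1) = 0.216.

σ ≈ 0.214, CV ≈ 0.216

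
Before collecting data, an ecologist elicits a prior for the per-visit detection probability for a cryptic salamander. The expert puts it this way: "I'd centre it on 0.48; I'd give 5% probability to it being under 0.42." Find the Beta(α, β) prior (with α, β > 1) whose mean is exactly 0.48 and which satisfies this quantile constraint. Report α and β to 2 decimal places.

α ≈ 89.26, β ≈ 96.70

With mean 0.48 fixed, write α = 0.48s, β = 0.52s where s = α+β.
Need P(θ < 0.42) = 0.05 under Beta(0.48s, 0.52s). Normal approximation: (q−m)/√(m(1−m)/s) ≈ z_{0.05} = -1.64, so s ≈ 0.48·0.52·(-1.64)²/(0.42−0.48)² = 187.6.
At s = 187.6: P(θ<0.42) ≈ 0.049. Adjusting to match 0.05 gives s ≈ 185.96.
So α = 0.48·185.96 ≈ 89.26, β = 0.52·185.96 ≈ 96.70.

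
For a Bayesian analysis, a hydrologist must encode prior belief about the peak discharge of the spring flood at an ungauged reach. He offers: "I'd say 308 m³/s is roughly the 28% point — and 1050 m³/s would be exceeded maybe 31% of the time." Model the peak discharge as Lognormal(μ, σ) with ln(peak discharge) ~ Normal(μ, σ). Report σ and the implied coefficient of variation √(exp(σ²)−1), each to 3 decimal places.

If T ~ Lognormal(μ,σ) then ln T ~ Normal(μ,σ), so the p-quantile of ln T is μ + z_p·σ.
ln(308) = 5.73 and ln(1050) = 6.957; z_{0.28} = -0.5828, z_{0.69} = 0.4959.
σ = (6.957 − 5.73)/(0.4959 − (-0.5828)) = 1.137.
μ = 5.73 − (-0.5828)·1.137 = 6.393.
CV = √(exp(σ²)−1) = √(exp(1.2927)−1) = 1.626.

σ ≈ 1.137, CV ≈ 1.626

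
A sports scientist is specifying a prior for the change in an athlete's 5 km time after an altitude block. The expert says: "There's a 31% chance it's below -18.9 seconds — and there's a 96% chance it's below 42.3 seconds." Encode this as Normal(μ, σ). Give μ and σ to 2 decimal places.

μ = -5.39, σ = 27.24

The p-quantile of Normal(μ,σ) is μ + z_p·σ, with z_{0.31} = -0.4959 and z_{0.96} = 1.751.
Eliminate σ: μ = (z₂·x₁ − z₁·x₂)/(z₂ − z₁) = (1.751·-18.9 − (-0.4959)·42.3)/2.247 = -5.39.
Then σ = (x₂ − x₁)/(z₂ − z₁) = (42.3 − -18.9)/2.247 = 27.24.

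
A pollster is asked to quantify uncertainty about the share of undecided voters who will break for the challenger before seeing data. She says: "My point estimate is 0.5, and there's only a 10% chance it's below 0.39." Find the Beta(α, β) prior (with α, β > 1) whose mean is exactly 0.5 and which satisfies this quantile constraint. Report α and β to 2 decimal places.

With mean 0.5 fixed, write α = 0.5s, β = 0.5s where s = α+β.
Need P(θ < 0.39) = 0.1 under Beta(0.5s, 0.5s). Normal approximation: (q−m)/√(m(1−m)/s) ≈ z_{0.1} = -1.28, so s ≈ 0.5·0.5·(-1.28)²/(0.39−0.5)² = 33.9.
At s = 33.9: P(θ<0.39) ≈ 0.099. Adjusting to match 0.1 gives s ≈ 33.60.
So α = 0.5·33.60 ≈ 16.80, β = 0.5·33.60 ≈ 16.80.

α ≈ 16.80, β ≈ 16.80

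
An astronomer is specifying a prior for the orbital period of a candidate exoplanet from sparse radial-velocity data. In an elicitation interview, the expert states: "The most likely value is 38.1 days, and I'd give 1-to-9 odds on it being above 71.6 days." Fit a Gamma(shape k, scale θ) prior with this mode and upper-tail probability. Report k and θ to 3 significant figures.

Gamma(k,θ) with k>1 has mode (k−1)θ, so θ = 38.1/(k−1).
Need P(X < 71.6) = 0.9 with θ tied to k this way. Start at k = 2, θ = 38.1: P(X<71.6) ≈ 0.560.
Too low — raise k to concentrate. Iterating converges to k ≈ 5.8.
Then θ = 38.1/(5.8−1) ≈ 7.94.

k ≈ 5.8, θ ≈ 7.94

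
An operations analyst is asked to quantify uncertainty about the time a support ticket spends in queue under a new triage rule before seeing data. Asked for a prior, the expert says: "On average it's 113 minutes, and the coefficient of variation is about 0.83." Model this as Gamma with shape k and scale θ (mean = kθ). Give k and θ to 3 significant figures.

For Gamma(k, scale θ): mean = kθ, variance = kθ², so CV = 1/√k.
CV = 0.83, hence k = 1/CV² = 1.45.
Then θ = mean/k = 113/1.45 = 77.8.

k ≈ 1.45, θ ≈ 77.8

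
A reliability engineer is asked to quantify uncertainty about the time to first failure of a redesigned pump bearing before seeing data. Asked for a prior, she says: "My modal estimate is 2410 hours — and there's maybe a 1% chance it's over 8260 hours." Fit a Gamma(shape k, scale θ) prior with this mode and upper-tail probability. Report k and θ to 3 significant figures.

Gamma(k,θ) with k>1 has mode (k−1)θ, so θ = 2410/(k−1).
Need P(X < 8260) = 0.99 with θ tied to k this way. Start at k = 2, θ = 2410: P(X<8260) ≈ 0.856.
Too low — raise k to concentrate. Iterating converges to k ≈ 3.87.
Then θ = 2410/(3.87−1) ≈ 840.

k ≈ 3.87, θ ≈ 840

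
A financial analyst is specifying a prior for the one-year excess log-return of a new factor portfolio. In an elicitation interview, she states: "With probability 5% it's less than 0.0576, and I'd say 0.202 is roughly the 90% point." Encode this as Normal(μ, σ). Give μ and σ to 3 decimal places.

μ = 0.139, σ = 0.049

For Normal(μ,σ), the p-quantile is μ + z_p·σ. Here z_{0.05} = -1.645, z_{0.9} = 1.282.
So 0.0576 = μ − 1.645σ and 0.202 = μ + 1.282σ.
Subtracting: σ = (0.202 − 0.0576)/(1.282 − (-1.645)) = 0.049.
Then μ = 0.0576 − (-1.645)·0.049 = 0.139.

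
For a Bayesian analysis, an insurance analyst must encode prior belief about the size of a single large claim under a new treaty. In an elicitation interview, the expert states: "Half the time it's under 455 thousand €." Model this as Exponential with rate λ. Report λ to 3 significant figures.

Exponential median = ln 2 / λ, so λ = ln 2 / 455.0 = 0.00152.

λ ≈ 0.00152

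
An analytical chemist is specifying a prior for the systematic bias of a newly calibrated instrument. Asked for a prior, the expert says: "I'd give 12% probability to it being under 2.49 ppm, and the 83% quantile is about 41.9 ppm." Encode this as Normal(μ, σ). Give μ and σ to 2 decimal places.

μ = 24.24, σ = 18.51

For Normal(μ,σ), the p-quantile is μ + z_p·σ. Here z_{0.12} = -1.175, z_{0.83} = 0.9542.
So 2.49 = μ − 1.175σ and 41.9 = μ + 0.9542σ.
Subtracting: σ = (41.9 − 2.49)/(0.9542 − (-1.175)) = 18.51.
Then μ = 2.49 − (-1.175)·18.51 = 24.24.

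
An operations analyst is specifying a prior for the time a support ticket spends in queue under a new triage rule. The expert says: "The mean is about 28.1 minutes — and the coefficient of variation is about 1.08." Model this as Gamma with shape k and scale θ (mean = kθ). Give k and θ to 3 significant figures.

k ≈ 0.857, θ ≈ 32.8

For Gamma(k, scale θ): mean = kθ, variance = kθ², so CV = 1/√k.
CV = 1.08, hence k = 1/CV² = 0.857.
Then θ = mean/k = 28.1/0.857 = 32.8.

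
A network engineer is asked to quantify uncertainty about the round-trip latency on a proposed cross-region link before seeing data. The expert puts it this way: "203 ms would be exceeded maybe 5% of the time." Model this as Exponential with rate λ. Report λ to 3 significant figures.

λ ≈ 0.0148

P(T > 203.0) = e^(−λ·203.0) = 0.05, so λ = −ln(0.05)/203.0 = 0.0148.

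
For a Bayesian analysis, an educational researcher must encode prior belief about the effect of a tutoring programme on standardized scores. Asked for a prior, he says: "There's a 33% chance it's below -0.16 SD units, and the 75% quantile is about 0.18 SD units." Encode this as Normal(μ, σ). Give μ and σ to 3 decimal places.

μ = -0.026, σ = 0.305

The p-quantile of Normal(μ,σ) is μ + z_p·σ, with z_{0.33} = -0.4399 and z_{0.75} = 0.6745.
Eliminate σ: μ = (z₂·x₁ − z₁·x₂)/(z₂ − z₁) = (0.6745·-0.16 − (-0.4399)·0.18)/1.114 = -0.026.
Then σ = (x₂ − x₁)/(z₂ − z₁) = (0.18 − -0.16)/1.114 = 0.305.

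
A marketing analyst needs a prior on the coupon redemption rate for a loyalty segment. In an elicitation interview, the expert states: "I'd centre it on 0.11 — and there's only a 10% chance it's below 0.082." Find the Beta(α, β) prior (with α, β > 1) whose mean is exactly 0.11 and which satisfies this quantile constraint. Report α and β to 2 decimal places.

α ≈ 20.96, β ≈ 169.59

With mean 0.11 fixed, write α = 0.11s, β = 0.89s where s = α+β.
Need P(θ < 0.082) = 0.1 under Beta(0.11s, 0.89s). Normal approximation: (q−m)/√(m(1−m)/s) ≈ z_{0.1} = -1.28, so s ≈ 0.11·0.89·(-1.28)²/(0.082−0.11)² = 205.1.
At s = 205.1: P(θ<0.082) ≈ 0.091. Adjusting to match 0.1 gives s ≈ 190.55.
So α = 0.11·190.55 ≈ 20.96, β = 0.89·190.55 ≈ 169.59.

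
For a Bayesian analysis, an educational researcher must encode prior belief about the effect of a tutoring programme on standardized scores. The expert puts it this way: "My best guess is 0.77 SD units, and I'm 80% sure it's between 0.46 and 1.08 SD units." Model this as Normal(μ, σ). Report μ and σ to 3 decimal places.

μ = 0.770, σ = 0.242

A symmetric 80% interval runs μ ± z·σ with z = 1.282.
Half-width = 0.31, so σ = 0.31/1.282 = 0.242.
μ is the stated best guess, 0.770.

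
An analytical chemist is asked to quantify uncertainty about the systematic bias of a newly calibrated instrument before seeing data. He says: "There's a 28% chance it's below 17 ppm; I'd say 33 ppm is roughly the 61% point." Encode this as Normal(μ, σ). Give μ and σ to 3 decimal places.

The p-quantile of Normal(μ,σ) is μ + z_p·σ, with z_{0.28} = -0.5828 and z_{0.61} = 0.2793.
Eliminate σ: μ = (z₂·x₁ − z₁·x₂)/(z₂ − z₁) = (0.2793·17 − (-0.5828)·33)/0.8622 = 27.816.
Then σ = (x₂ − x₁)/(z₂ − z₁) = (33 − 17)/0.8622 = 18.558.

μ = 27.816, σ = 18.558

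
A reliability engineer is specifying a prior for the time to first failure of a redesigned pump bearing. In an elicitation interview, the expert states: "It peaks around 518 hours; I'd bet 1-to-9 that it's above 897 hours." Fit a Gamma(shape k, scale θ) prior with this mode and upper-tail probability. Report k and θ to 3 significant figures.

Gamma(k,θ) with k>1 has mode (k−1)θ, so θ = 518/(k−1).
Need P(X < 897) = 0.9 with θ tied to k this way. Start at k = 2, θ = 518: P(X<897) ≈ 0.517.
Too low — raise k to concentrate. Iterating converges to k ≈ 7.29.
Then θ = 518/(7.29−1) ≈ 82.3.

k ≈ 7.29, θ ≈ 82.3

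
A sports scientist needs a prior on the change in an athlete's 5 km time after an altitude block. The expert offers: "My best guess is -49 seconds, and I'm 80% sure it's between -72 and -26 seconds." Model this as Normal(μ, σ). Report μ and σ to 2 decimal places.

A symmetric 80% interval runs μ ± z·σ with z = 1.282.
Half-width = 23, so σ = 23/1.282 = 17.95.
μ is the stated best guess, -49.00.

μ = -49.00, σ = 17.95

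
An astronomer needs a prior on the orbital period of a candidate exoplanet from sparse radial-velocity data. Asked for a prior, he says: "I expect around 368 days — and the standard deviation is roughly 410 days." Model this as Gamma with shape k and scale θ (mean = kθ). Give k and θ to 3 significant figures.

k ≈ 0.806, θ ≈ 457

For Gamma(k, scale θ): mean = kθ, variance = kθ², so CV = 1/√k.
CV = SD/mean = 410/368 = 1.114, hence k = 1/CV² = 0.806.
Then θ = mean/k = 368/0.806 = 457.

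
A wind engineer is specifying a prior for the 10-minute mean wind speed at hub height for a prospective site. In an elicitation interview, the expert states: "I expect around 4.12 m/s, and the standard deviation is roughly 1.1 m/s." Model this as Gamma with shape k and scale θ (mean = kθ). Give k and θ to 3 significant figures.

For Gamma(k, scale θ): mean = kθ, variance = kθ², so CV = 1/√k.
CV = SD/mean = 1.1/4.12 = 0.267, hence k = 1/CV² = 14.
Then θ = mean/k = 4.12/14 = 0.294.

k ≈ 14, θ ≈ 0.294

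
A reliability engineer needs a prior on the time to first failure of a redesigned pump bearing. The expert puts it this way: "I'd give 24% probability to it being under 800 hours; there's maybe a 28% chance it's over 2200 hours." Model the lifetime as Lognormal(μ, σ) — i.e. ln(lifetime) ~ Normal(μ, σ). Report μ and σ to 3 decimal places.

μ ≈ 7.239, σ ≈ 0.785

If T ~ Lognormal(μ,σ) then ln T ~ Normal(μ,σ), so the p-quantile of ln T is μ + z_p·σ.
ln(800) = 6.685 and ln(2200) = 7.696; z_{0.24} = -0.7063, z_{0.72} = 0.5828.
σ = (7.696 − 6.685)/(0.5828 − (-0.7063)) = 0.785.
μ = 6.685 − (-0.7063)·0.785 = 7.239.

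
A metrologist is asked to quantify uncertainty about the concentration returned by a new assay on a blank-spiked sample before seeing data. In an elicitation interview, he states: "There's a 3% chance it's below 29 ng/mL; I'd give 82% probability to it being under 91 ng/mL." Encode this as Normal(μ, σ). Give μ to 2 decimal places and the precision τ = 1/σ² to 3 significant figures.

For Normal(μ,σ), the p-quantile is μ + z_p·σ. Here z_{0.03} = -1.881, z_{0.82} = 0.9154.
So 29 = μ − 1.881σ and 91 = μ + 0.9154σ.
Subtracting: σ = (91 − 29)/(0.9154 − (-1.881)) = 22.17.
Then μ = 29 − (-1.881)·22.17 = 70.70.
Precision τ = 1/σ² = 1/22.17² = 0.00203.

μ = 70.70, τ = 0.00203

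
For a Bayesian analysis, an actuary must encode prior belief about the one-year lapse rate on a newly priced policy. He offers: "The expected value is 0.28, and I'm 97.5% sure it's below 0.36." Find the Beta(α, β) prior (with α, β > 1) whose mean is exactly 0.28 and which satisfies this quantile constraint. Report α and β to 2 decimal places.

α ≈ 36.33, β ≈ 93.41

With mean 0.28 fixed, write α = 0.28s, β = 0.72s where s = α+β.
Need P(θ < 0.36) = 0.975 under Beta(0.28s, 0.72s). Normal approximation: (q−m)/√(m(1−m)/s) ≈ z_{0.975} = 1.96, so s ≈ 0.28·0.72·(1.96)²/(0.36−0.28)² = 121.0.
At s = 121.0: P(θ<0.36) ≈ 0.971. Adjusting to match 0.975 gives s ≈ 129.74.
So α = 0.28·129.74 ≈ 36.33, β = 0.72·129.74 ≈ 93.41.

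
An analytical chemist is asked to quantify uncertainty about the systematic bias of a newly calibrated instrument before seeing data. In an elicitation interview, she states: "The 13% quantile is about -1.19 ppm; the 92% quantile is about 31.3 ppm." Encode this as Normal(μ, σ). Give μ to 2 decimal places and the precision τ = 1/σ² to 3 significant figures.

For Normal(μ,σ), the p-quantile is μ + z_p·σ. Here z_{0.13} = -1.126, z_{0.92} = 1.405.
So -1.19 = μ − 1.126σ and 31.3 = μ + 1.405σ.
Subtracting: σ = (31.3 − -1.19)/(1.405 − (-1.126)) = 12.83.
Then μ = -1.19 − (-1.126)·12.83 = 13.27.
Precision τ = 1/σ² = 1/12.83² = 0.00607.

μ = 13.27, τ = 0.00607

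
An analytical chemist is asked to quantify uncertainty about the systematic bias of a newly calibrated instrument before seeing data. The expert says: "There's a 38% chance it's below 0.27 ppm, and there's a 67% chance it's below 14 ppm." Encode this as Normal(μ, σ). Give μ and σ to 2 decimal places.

For Normal(μ,σ), the p-quantile is μ + z_p·σ. Here z_{0.38} = -0.3055, z_{0.67} = 0.4399.
So 0.27 = μ − 0.3055σ and 14 = μ + 0.4399σ.
Subtracting: σ = (14 − 0.27)/(0.4399 − (-0.3055)) = 18.42.
Then μ = 0.27 − (-0.3055)·18.42 = 5.90.

μ = 5.90, σ = 18.42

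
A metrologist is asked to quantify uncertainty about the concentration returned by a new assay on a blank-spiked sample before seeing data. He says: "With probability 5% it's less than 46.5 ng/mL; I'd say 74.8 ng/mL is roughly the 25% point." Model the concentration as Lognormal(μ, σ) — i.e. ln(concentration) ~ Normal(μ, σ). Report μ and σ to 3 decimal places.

μ ≈ 4.645, σ ≈ 0.490

If T ~ Lognormal(μ,σ) then ln T ~ Normal(μ,σ), so the p-quantile of ln T is μ + z_p·σ.
ln(46.5) = 3.839 and ln(74.8) = 4.315; z_{0.05} = -1.645, z_{0.25} = -0.6745.
σ = (4.315 − 3.839)/(-0.6745 − (-1.645)) = 0.490.
μ = 3.839 − (-1.645)·0.490 = 4.645.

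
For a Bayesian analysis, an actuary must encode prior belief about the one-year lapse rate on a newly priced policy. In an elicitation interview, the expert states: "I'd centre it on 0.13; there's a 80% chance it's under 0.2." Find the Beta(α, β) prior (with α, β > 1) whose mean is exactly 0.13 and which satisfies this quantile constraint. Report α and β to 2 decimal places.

With mean 0.13 fixed, write α = 0.13s, β = 0.87s where s = α+β.
Need P(θ < 0.2) = 0.8 under Beta(0.13s, 0.87s). Normal approximation: (q−m)/√(m(1−m)/s) ≈ z_{0.8} = 0.842, so s ≈ 0.13·0.87·(0.842)²/(0.2−0.13)² = 16.3.
At s = 16.3: P(θ<0.2) ≈ 0.819. Adjusting to match 0.8 gives s ≈ 12.44.
So α = 0.13·12.44 ≈ 1.62, β = 0.87·12.44 ≈ 10.82.

α ≈ 1.62, β ≈ 10.82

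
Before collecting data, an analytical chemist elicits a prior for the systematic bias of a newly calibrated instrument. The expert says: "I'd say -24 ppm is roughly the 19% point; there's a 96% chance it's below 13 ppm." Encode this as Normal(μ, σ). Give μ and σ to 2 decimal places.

The p-quantile of Normal(μ,σ) is μ + z_p·σ, with z_{0.19} = -0.8779 and z_{0.96} = 1.751.
Eliminate σ: μ = (z₂·x₁ − z₁·x₂)/(z₂ − z₁) = (1.751·-24 − (-0.8779)·13)/2.629 = -11.64.
Then σ = (x₂ − x₁)/(z₂ − z₁) = (13 − -24)/2.629 = 14.08.

μ = -11.64, σ = 14.08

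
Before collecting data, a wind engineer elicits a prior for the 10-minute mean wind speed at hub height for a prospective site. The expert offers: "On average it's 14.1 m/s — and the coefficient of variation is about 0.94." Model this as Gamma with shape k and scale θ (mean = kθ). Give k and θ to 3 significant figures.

k ≈ 1.13, θ ≈ 12.5

For Gamma(k, scale θ): mean = kθ, variance = kθ², so CV = 1/√k.
CV = 0.94, hence k = 1/CV² = 1.13.
Then θ = mean/k = 14.1/1.13 = 12.5.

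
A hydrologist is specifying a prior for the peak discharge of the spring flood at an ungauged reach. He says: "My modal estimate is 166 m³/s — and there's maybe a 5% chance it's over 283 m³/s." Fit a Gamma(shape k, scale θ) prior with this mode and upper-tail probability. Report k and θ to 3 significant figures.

k ≈ 10.8, θ ≈ 16.9

Gamma(k,θ) with k>1 has mode (k−1)θ, so θ = 166/(k−1).
Need P(X < 283) = 0.95 with θ tied to k this way. Start at k = 2, θ = 166: P(X<283) ≈ 0.508.
Too low — raise k to concentrate. Iterating converges to k ≈ 10.8.
Then θ = 166/(10.8−1) ≈ 16.9.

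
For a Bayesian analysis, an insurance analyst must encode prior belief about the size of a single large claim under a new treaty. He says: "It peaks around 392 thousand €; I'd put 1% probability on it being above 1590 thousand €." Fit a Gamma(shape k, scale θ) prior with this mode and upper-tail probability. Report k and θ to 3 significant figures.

Gamma(k,θ) with k>1 has mode (k−1)θ, so θ = 392/(k−1).
Need P(X < 1590) = 0.99 with θ tied to k this way. Start at k = 2, θ = 392: P(X<1590) ≈ 0.912.
Too low — raise k to concentrate. Iterating converges to k ≈ 3.12.
Then θ = 392/(3.12−1) ≈ 185.

k ≈ 3.12, θ ≈ 185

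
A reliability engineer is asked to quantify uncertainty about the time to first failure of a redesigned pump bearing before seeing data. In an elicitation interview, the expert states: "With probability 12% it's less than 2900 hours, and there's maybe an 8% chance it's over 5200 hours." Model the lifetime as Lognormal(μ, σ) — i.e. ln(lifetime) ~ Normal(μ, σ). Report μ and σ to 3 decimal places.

μ ≈ 8.238, σ ≈ 0.226

If T ~ Lognormal(μ,σ) then ln T ~ Normal(μ,σ), so the p-quantile of ln T is μ + z_p·σ.
ln(2900) = 7.972 and ln(5200) = 8.556; z_{0.12} = -1.175, z_{0.92} = 1.405.
σ = (8.556 − 7.972)/(1.405 − (-1.175)) = 0.226.
μ = 7.972 − (-1.175)·0.226 = 8.238.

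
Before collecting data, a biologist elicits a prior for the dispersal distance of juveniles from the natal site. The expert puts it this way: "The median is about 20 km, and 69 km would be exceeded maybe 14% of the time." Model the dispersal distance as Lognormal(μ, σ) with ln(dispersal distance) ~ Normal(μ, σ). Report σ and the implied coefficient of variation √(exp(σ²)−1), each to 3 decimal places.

If T ~ Lognormal(μ,σ) then ln T ~ Normal(μ,σ), so the p-quantile of ln T is μ + z_p·σ.
ln(20) = 2.996 and ln(69) = 4.234; z_{0.5} = 0, z_{0.86} = 1.08.
σ = (4.234 − 2.996)/(1.08 − (0)) = 1.146.
μ = 2.996 − (0)·1.146 = 2.996.
CV = √(exp(σ²)−1) = √(exp(1.3140)−1) = 1.650.

σ ≈ 1.146, CV ≈ 1.650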